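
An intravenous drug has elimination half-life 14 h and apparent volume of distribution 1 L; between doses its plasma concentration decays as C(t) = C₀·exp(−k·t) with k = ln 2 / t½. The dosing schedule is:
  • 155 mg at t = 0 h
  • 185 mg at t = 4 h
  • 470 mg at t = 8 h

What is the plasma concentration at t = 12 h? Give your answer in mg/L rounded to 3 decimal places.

595.620 mg/L

k = ln 2 / 14 = 0.04951 per h
Dose 1 (155 mg at t=0 h): 155·exp(−0.04951·12) = 85.567 mg/L
Dose 2 (185 mg at t=4 h): 185·exp(−0.04951·8) = 124.496 mg/L
Dose 3 (470 mg at t=8 h): 470·exp(−0.04951·4) = 385.558 mg/L
C(12) = 85.567 + 124.496 + 385.558 = 595.620 mg/L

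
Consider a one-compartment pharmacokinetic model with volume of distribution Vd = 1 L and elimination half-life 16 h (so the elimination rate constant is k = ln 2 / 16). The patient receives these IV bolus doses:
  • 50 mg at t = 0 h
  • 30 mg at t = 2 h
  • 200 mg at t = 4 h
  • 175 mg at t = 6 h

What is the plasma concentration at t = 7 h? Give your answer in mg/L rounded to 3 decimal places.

404.284 mg/L

k = ln 2 / 16 = 0.04332 per h
Dose 1 (50 mg at t=0 h): 50·exp(−0.04332·7) = 36.921 mg/L
Dose 2 (30 mg at t=2 h): 30·exp(−0.04332·5) = 24.157 mg/L
Dose 3 (200 mg at t=4 h): 200·exp(−0.04332·3) = 175.625 mg/L
Dose 4 (175 mg at t=6 h): 175·exp(−0.04332·1) = 167.581 mg/L
C(7) = 36.921 + 24.157 + 175.625 + 167.581 = 404.284 mg/L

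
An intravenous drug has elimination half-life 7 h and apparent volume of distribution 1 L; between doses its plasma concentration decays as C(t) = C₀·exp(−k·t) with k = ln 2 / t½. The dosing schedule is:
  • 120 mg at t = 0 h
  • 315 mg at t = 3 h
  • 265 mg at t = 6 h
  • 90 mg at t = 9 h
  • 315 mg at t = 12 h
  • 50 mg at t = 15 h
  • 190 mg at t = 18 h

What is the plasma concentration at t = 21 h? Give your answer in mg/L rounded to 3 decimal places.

453.401 mg/L

k = ln 2 / 7 = 0.09902 per h
Dose 1 (120 mg at t=0 h): 120·exp(−0.09902·21) = 15.000 mg/L
Dose 2 (315 mg at t=3 h): 315·exp(−0.09902·18) = 52.995 mg/L
Dose 3 (265 mg at t=6 h): 265·exp(−0.09902·15) = 60.004 mg/L
Dose 4 (90 mg at t=9 h): 90·exp(−0.09902·12) = 27.428 mg/L
Dose 5 (315 mg at t=12 h): 315·exp(−0.09902·9) = 129.203 mg/L
Dose 6 (50 mg at t=15 h): 50·exp(−0.09902·6) = 27.602 mg/L
Dose 7 (190 mg at t=18 h): 190·exp(−0.09902·3) = 141.169 mg/L
C(21) = 15.000 + 52.995 + 60.004 + 27.428 + 129.203 + 27.602 + 141.169 = 453.401 mg/L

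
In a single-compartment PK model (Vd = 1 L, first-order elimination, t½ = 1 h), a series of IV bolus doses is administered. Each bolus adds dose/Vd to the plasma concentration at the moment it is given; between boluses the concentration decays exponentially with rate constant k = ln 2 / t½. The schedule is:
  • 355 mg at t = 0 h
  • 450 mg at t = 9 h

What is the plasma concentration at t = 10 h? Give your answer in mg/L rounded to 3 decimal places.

k = ln 2 / 1 = 0.69315 per h
Dose 1 (355 mg at t=0 h): 355·exp(−0.69315·10) = 0.347 mg/L
Dose 2 (450 mg at t=9 h): 450·exp(−0.69315·1) = 225.000 mg/L
C(10) = 0.347 + 225.000 = 225.347 mg/L

225.347 mg/L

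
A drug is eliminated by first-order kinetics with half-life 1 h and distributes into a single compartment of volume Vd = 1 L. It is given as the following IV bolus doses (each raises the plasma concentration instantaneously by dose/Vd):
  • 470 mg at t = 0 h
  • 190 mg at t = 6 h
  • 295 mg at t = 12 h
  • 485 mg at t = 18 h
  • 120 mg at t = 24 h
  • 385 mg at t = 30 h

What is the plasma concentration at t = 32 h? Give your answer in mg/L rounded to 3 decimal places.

k = ln 2 / 1 = 0.69315 per h
Dose 1 (470 mg at t=0 h): 470·exp(−0.69315·32) = 0.000 mg/L
Dose 2 (190 mg at t=6 h): 190·exp(−0.69315·26) = 0.000 mg/L
Dose 3 (295 mg at t=12 h): 295·exp(−0.69315·20) = 0.000 mg/L
Dose 4 (485 mg at t=18 h): 485·exp(−0.69315·14) = 0.030 mg/L
Dose 5 (120 mg at t=24 h): 120·exp(−0.69315·8) = 0.469 mg/L
Dose 6 (385 mg at t=30 h): 385·exp(−0.69315·2) = 96.250 mg/L
C(32) = 0.000 + 0.000 + 0.000 + 0.030 + 0.469 + 96.250 = 96.749 mg/L

96.749 mg/L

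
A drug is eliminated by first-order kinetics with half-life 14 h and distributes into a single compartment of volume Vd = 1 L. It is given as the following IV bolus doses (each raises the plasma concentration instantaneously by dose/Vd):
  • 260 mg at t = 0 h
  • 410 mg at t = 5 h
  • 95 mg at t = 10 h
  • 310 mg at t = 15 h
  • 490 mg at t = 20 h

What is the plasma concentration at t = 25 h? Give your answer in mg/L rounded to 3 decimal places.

k = ln 2 / 14 = 0.04951 per h
Dose 1 (260 mg at t=0 h): 260·exp(−0.04951·25) = 75.408 mg/L
Dose 2 (410 mg at t=5 h): 410·exp(−0.04951·20) = 152.314 mg/L
Dose 3 (95 mg at t=10 h): 95·exp(−0.04951·15) = 45.206 mg/L
Dose 4 (310 mg at t=15 h): 310·exp(−0.04951·10) = 188.947 mg/L
Dose 5 (490 mg at t=20 h): 490·exp(−0.04951·5) = 382.547 mg/L
C(25) = 75.408 + 152.314 + 45.206 + 188.947 + 382.547 = 844.423 mg/L

844.423 mg/L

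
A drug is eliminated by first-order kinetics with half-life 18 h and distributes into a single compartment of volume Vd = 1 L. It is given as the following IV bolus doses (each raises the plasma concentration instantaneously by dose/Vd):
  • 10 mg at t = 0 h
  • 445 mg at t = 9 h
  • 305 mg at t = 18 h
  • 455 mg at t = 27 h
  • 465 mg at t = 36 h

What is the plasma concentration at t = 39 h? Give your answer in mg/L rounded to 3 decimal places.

979.155 mg/L

k = ln 2 / 18 = 0.03851 per h
Dose 1 (10 mg at t=0 h): 10·exp(−0.03851·39) = 2.227 mg/L
Dose 2 (445 mg at t=9 h): 445·exp(−0.03851·30) = 140.166 mg/L
Dose 3 (305 mg at t=18 h): 305·exp(−0.03851·21) = 135.862 mg/L
Dose 4 (455 mg at t=27 h): 455·exp(−0.03851·12) = 286.632 mg/L
Dose 5 (465 mg at t=36 h): 465·exp(−0.03851·3) = 414.268 mg/L
C(39) = 2.227 + 140.166 + 135.862 + 286.632 + 414.268 = 979.155 mg/L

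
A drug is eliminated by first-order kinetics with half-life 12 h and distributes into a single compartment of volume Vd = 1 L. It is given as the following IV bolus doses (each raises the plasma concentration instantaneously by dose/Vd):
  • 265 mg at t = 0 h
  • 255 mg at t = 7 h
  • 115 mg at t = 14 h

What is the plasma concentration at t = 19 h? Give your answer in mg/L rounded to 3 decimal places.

k = ln 2 / 12 = 0.05776 per h
Dose 1 (265 mg at t=0 h): 265·exp(−0.05776·19) = 88.433 mg/L
Dose 2 (255 mg at t=7 h): 255·exp(−0.05776·12) = 127.500 mg/L
Dose 3 (115 mg at t=14 h): 115·exp(−0.05776·5) = 86.153 mg/L
C(19) = 88.433 + 127.500 + 86.153 = 302.086 mg/L

302.086 mg/L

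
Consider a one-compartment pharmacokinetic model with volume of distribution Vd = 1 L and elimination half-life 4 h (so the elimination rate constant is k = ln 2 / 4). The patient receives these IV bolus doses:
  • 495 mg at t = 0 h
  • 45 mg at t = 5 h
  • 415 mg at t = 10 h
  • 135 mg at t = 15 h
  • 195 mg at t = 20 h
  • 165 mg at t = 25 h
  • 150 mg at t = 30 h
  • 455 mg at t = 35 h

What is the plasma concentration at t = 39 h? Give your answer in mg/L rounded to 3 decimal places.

k = ln 2 / 4 = 0.17329 per h
Dose 1 (495 mg at t=0 h): 495·exp(−0.17329·39) = 0.575 mg/L
Dose 2 (45 mg at t=5 h): 45·exp(−0.17329·34) = 0.124 mg/L
Dose 3 (415 mg at t=10 h): 415·exp(−0.17329·29) = 2.726 mg/L
Dose 4 (135 mg at t=15 h): 135·exp(−0.17329·24) = 2.109 mg/L
Dose 5 (195 mg at t=20 h): 195·exp(−0.17329·19) = 7.247 mg/L
Dose 6 (165 mg at t=25 h): 165·exp(−0.17329·14) = 14.584 mg/L
Dose 7 (150 mg at t=30 h): 150·exp(−0.17329·9) = 31.534 mg/L
Dose 8 (455 mg at t=35 h): 455·exp(−0.17329·4) = 227.500 mg/L
C(39) = 0.575 + 0.124 + 2.726 + 2.109 + 7.247 + 14.584 + 31.534 + 227.500 = 286.399 mg/L

286.399 mg/L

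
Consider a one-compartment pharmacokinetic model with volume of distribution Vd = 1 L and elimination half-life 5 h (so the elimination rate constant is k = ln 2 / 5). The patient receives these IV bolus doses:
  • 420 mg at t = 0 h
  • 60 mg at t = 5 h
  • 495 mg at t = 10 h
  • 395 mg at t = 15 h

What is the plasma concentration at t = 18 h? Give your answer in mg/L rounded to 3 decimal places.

468.425 mg/L

k = ln 2 / 5 = 0.13863 per h
Dose 1 (420 mg at t=0 h): 420·exp(−0.13863·18) = 34.637 mg/L
Dose 2 (60 mg at t=5 h): 60·exp(−0.13863·13) = 9.896 mg/L
Dose 3 (495 mg at t=10 h): 495·exp(−0.13863·8) = 163.289 mg/L
Dose 4 (395 mg at t=15 h): 395·exp(−0.13863·3) = 260.603 mg/L
C(18) = 34.637 + 9.896 + 163.289 + 260.603 = 468.425 mg/L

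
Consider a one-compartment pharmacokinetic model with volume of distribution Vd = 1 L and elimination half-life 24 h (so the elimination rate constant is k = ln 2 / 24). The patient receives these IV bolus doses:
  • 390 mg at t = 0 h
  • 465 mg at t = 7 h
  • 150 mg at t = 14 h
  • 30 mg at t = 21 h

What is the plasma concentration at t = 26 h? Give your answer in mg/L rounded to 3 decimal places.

k = ln 2 / 24 = 0.02888 per h
Dose 1 (390 mg at t=0 h): 390·exp(−0.02888·26) = 184.055 mg/L
Dose 2 (465 mg at t=7 h): 465·exp(−0.02888·19) = 268.620 mg/L
Dose 3 (150 mg at t=14 h): 150·exp(−0.02888·12) = 106.066 mg/L
Dose 4 (30 mg at t=21 h): 30·exp(−0.02888·5) = 25.966 mg/L
C(26) = 184.055 + 268.620 + 106.066 + 25.966 = 584.707 mg/L

584.707 mg/L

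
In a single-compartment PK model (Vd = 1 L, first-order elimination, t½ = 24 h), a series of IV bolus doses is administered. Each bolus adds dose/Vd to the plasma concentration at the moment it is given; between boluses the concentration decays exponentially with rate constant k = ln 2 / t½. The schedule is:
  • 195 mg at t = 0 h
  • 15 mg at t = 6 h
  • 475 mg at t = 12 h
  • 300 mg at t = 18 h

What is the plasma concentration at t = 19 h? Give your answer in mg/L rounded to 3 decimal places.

k = ln 2 / 24 = 0.02888 per h
Dose 1 (195 mg at t=0 h): 195·exp(−0.02888·19) = 112.647 mg/L
Dose 2 (15 mg at t=6 h): 15·exp(−0.02888·13) = 10.305 mg/L
Dose 3 (475 mg at t=12 h): 475·exp(−0.02888·7) = 388.055 mg/L
Dose 4 (300 mg at t=18 h): 300·exp(−0.02888·1) = 291.460 mg/L
C(19) = 112.647 + 10.305 + 388.055 + 291.460 = 802.466 mg/L

802.466 mg/L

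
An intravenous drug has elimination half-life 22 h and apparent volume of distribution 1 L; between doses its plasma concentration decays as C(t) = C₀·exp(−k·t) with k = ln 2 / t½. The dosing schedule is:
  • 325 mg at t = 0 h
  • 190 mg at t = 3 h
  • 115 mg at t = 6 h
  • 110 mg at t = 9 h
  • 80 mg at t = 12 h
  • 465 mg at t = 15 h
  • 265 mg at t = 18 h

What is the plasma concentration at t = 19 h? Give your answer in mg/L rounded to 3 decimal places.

1180.887 mg/L

k = ln 2 / 22 = 0.03151 per h
Dose 1 (325 mg at t=0 h): 325·exp(−0.03151·19) = 178.609 mg/L
Dose 2 (190 mg at t=3 h): 190·exp(−0.03151·16) = 114.768 mg/L
Dose 3 (115 mg at t=6 h): 115·exp(−0.03151·13) = 76.351 mg/L
Dose 4 (110 mg at t=9 h): 110·exp(−0.03151·10) = 80.271 mg/L
Dose 5 (80 mg at t=12 h): 80·exp(−0.03151·7) = 64.166 mg/L
Dose 6 (465 mg at t=15 h): 465·exp(−0.03151·4) = 409.940 mg/L
Dose 7 (265 mg at t=18 h): 265·exp(−0.03151·1) = 256.781 mg/L
C(19) = 178.609 + 114.768 + 76.351 + 80.271 + 64.166 + 409.940 + 256.781 = 1180.887 mg/L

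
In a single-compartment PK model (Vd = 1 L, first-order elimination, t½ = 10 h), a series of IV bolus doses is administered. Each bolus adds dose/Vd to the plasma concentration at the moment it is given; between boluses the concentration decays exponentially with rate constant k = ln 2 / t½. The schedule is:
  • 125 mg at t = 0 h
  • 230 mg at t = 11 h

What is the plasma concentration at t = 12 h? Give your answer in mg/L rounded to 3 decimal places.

k = ln 2 / 10 = 0.06931 per h
Dose 1 (125 mg at t=0 h): 125·exp(−0.06931·12) = 54.409 mg/L
Dose 2 (230 mg at t=11 h): 230·exp(−0.06931·1) = 214.598 mg/L
C(12) = 54.409 + 214.598 = 269.007 mg/L

269.007 mg/L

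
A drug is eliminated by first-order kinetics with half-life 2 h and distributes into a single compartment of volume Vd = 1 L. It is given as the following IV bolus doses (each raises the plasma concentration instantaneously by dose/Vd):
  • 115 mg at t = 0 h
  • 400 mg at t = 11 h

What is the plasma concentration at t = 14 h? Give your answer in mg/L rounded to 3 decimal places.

k = ln 2 / 2 = 0.34657 per h
Dose 1 (115 mg at t=0 h): 115·exp(−0.34657·14) = 0.898 mg/L
Dose 2 (400 mg at t=11 h): 400·exp(−0.34657·3) = 141.421 mg/L
C(14) = 0.898 + 141.421 = 142.320 mg/L

142.320 mg/L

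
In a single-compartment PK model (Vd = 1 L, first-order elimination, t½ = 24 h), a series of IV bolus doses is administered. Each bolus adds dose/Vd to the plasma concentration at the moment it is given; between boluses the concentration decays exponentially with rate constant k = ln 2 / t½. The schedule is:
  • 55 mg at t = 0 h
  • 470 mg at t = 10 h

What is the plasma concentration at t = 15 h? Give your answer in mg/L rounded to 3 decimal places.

442.465 mg/L

k = ln 2 / 24 = 0.02888 per h
Dose 1 (55 mg at t=0 h): 55·exp(−0.02888·15) = 35.663 mg/L
Dose 2 (470 mg at t=10 h): 470·exp(−0.02888·5) = 406.802 mg/L
C(15) = 35.663 + 406.802 = 442.465 mg/L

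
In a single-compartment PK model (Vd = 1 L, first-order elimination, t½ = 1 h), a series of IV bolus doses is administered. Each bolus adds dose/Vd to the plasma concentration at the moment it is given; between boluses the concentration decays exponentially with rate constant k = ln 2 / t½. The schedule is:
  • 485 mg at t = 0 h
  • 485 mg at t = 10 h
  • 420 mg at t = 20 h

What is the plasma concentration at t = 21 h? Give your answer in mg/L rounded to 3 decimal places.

k = ln 2 / 1 = 0.69315 per h
Dose 1 (485 mg at t=0 h): 485·exp(−0.69315·21) = 0.000 mg/L
Dose 2 (485 mg at t=10 h): 485·exp(−0.69315·11) = 0.237 mg/L
Dose 3 (420 mg at t=20 h): 420·exp(−0.69315·1) = 210.000 mg/L
C(21) = 0.000 + 0.237 + 210.000 = 210.237 mg/L

210.237 mg/L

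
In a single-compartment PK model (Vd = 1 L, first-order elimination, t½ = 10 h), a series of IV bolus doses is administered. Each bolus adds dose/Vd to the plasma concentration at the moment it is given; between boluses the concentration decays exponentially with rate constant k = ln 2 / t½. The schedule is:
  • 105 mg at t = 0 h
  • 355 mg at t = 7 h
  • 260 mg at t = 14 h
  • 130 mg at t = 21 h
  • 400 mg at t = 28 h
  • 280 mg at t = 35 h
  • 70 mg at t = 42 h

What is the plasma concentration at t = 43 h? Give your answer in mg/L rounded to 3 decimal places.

465.284 mg/L

k = ln 2 / 10 = 0.06931 per h
Dose 1 (105 mg at t=0 h): 105·exp(−0.06931·43) = 5.330 mg/L
Dose 2 (355 mg at t=7 h): 355·exp(−0.06931·36) = 29.277 mg/L
Dose 3 (260 mg at t=14 h): 260·exp(−0.06931·29) = 34.833 mg/L
Dose 4 (130 mg at t=21 h): 130·exp(−0.06931·22) = 28.293 mg/L
Dose 5 (400 mg at t=28 h): 400·exp(−0.06931·15) = 141.421 mg/L
Dose 6 (280 mg at t=35 h): 280·exp(−0.06931·8) = 160.818 mg/L
Dose 7 (70 mg at t=42 h): 70·exp(−0.06931·1) = 65.312 mg/L
C(43) = 5.330 + 29.277 + 34.833 + 28.293 + 141.421 + 160.818 + 65.312 = 465.284 mg/L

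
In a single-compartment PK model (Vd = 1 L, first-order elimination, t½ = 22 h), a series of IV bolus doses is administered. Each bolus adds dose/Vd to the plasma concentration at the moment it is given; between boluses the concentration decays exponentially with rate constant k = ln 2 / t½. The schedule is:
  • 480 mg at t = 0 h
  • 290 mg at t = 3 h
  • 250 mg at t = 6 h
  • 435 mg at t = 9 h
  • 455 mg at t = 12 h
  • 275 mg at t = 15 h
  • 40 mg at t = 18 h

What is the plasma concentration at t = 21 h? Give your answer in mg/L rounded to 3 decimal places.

1472.737 mg/L

k = ln 2 / 22 = 0.03151 per h
Dose 1 (480 mg at t=0 h): 480·exp(−0.03151·21) = 247.682 mg/L
Dose 2 (290 mg at t=3 h): 290·exp(−0.03151·18) = 164.475 mg/L
Dose 3 (250 mg at t=6 h): 250·exp(−0.03151·15) = 155.845 mg/L
Dose 4 (435 mg at t=9 h): 435·exp(−0.03151·12) = 298.051 mg/L
Dose 5 (455 mg at t=12 h): 455·exp(−0.03151·9) = 342.659 mg/L
Dose 6 (275 mg at t=15 h): 275·exp(−0.03151·6) = 227.632 mg/L
Dose 7 (40 mg at t=18 h): 40·exp(−0.03151·3) = 36.392 mg/L
C(21) = 247.682 + 164.475 + 155.845 + 298.051 + 342.659 + 227.632 + 36.392 = 1472.737 mg/L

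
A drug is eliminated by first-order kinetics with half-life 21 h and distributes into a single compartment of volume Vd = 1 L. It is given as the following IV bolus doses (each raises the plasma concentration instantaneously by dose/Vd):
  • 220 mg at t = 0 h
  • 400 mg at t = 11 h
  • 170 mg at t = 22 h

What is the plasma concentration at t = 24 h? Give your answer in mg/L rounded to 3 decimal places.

k = ln 2 / 21 = 0.03301 per h
Dose 1 (220 mg at t=0 h): 220·exp(−0.03301·24) = 99.630 mg/L
Dose 2 (400 mg at t=11 h): 400·exp(−0.03301·13) = 260.440 mg/L
Dose 3 (170 mg at t=22 h): 170·exp(−0.03301·2) = 159.140 mg/L
C(24) = 99.630 + 260.440 + 159.140 = 519.210 mg/L

519.210 mg/L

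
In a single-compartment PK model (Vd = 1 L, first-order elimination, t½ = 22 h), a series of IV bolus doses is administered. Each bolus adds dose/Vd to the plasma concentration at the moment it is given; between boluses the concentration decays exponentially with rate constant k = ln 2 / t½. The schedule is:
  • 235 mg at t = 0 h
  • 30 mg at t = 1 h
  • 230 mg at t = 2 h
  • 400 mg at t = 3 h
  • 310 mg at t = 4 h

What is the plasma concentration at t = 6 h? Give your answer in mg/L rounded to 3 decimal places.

1077.908 mg/L

k = ln 2 / 22 = 0.03151 per h
Dose 1 (235 mg at t=0 h): 235·exp(−0.03151·6) = 194.522 mg/L
Dose 2 (30 mg at t=1 h): 30·exp(−0.03151·5) = 25.627 mg/L
Dose 3 (230 mg at t=2 h): 230·exp(−0.03151·4) = 202.766 mg/L
Dose 4 (400 mg at t=3 h): 400·exp(−0.03151·3) = 363.924 mg/L
Dose 5 (310 mg at t=4 h): 310·exp(−0.03151·2) = 291.069 mg/L
C(6) = 194.522 + 25.627 + 202.766 + 363.924 + 291.069 = 1077.908 mg/L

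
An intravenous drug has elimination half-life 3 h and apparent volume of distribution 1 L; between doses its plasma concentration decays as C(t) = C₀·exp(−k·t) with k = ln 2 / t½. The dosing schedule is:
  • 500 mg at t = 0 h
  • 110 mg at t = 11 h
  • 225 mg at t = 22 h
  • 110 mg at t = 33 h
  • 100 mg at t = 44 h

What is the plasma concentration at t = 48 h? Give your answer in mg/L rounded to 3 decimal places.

k = ln 2 / 3 = 0.23105 per h
Dose 1 (500 mg at t=0 h): 500·exp(−0.23105·48) = 0.008 mg/L
Dose 2 (110 mg at t=11 h): 110·exp(−0.23105·37) = 0.021 mg/L
Dose 3 (225 mg at t=22 h): 225·exp(−0.23105·26) = 0.554 mg/L
Dose 4 (110 mg at t=33 h): 110·exp(−0.23105·15) = 3.438 mg/L
Dose 5 (100 mg at t=44 h): 100·exp(−0.23105·4) = 39.685 mg/L
C(48) = 0.008 + 0.021 + 0.554 + 3.438 + 39.685 = 43.705 mg/L

43.705 mg/L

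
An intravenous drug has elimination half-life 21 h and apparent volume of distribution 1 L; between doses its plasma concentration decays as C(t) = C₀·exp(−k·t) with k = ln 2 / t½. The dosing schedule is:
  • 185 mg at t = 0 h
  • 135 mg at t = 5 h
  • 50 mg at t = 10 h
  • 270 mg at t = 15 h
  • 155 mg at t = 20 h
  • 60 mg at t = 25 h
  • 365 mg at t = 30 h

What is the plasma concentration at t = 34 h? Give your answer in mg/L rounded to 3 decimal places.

k = ln 2 / 21 = 0.03301 per h
Dose 1 (185 mg at t=0 h): 185·exp(−0.03301·34) = 60.227 mg/L
Dose 2 (135 mg at t=5 h): 135·exp(−0.03301·29) = 51.835 mg/L
Dose 3 (50 mg at t=10 h): 50·exp(−0.03301·24) = 22.643 mg/L
Dose 4 (270 mg at t=15 h): 270·exp(−0.03301·19) = 144.213 mg/L
Dose 5 (155 mg at t=20 h): 155·exp(−0.03301·14) = 97.644 mg/L
Dose 6 (60 mg at t=25 h): 60·exp(−0.03301·9) = 44.580 mg/L
Dose 7 (365 mg at t=30 h): 365·exp(−0.03301·4) = 319.855 mg/L
C(34) = 60.227 + 51.835 + 22.643 + 144.213 + 97.644 + 44.580 + 319.855 = 740.997 mg/L

740.997 mg/L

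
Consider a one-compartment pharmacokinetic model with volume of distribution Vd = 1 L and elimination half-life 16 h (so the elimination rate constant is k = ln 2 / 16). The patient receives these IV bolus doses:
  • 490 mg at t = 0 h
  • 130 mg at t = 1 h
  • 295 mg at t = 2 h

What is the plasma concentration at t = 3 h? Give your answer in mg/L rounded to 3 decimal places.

k = ln 2 / 16 = 0.04332 per h
Dose 1 (490 mg at t=0 h): 490·exp(−0.04332·3) = 430.282 mg/L
Dose 2 (130 mg at t=1 h): 130·exp(−0.04332·2) = 119.211 mg/L
Dose 3 (295 mg at t=2 h): 295·exp(−0.04332·1) = 282.493 mg/L
C(3) = 430.282 + 119.211 + 282.493 = 831.985 mg/L

831.985 mg/L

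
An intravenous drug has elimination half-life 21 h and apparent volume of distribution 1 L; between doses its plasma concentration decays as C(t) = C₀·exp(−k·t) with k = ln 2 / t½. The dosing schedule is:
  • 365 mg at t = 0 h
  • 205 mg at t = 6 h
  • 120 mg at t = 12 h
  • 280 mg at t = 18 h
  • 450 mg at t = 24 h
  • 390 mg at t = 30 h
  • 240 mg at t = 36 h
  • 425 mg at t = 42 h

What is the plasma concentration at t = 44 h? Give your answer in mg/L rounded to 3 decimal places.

1364.726 mg/L

k = ln 2 / 21 = 0.03301 per h
Dose 1 (365 mg at t=0 h): 365·exp(−0.03301·44) = 85.421 mg/L
Dose 2 (205 mg at t=6 h): 205·exp(−0.03301·38) = 58.483 mg/L
Dose 3 (120 mg at t=12 h): 120·exp(−0.03301·32) = 41.732 mg/L
Dose 4 (280 mg at t=18 h): 280·exp(−0.03301·26) = 118.701 mg/L
Dose 5 (450 mg at t=24 h): 450·exp(−0.03301·20) = 232.551 mg/L
Dose 6 (390 mg at t=30 h): 390·exp(−0.03301·14) = 245.685 mg/L
Dose 7 (240 mg at t=36 h): 240·exp(−0.03301·8) = 184.303 mg/L
Dose 8 (425 mg at t=42 h): 425·exp(−0.03301·2) = 397.850 mg/L
C(44) = 85.421 + 58.483 + 41.732 + 118.701 + 232.551 + 245.685 + 184.303 + 397.850 = 1364.726 mg/L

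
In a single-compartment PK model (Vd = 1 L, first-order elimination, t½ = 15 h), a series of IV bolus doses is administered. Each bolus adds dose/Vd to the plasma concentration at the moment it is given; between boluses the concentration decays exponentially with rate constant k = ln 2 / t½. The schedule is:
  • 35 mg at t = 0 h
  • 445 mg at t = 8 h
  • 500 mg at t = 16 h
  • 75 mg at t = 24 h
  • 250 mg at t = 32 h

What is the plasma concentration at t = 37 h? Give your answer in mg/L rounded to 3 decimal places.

k = ln 2 / 15 = 0.04621 per h
Dose 1 (35 mg at t=0 h): 35·exp(−0.04621·37) = 6.332 mg/L
Dose 2 (445 mg at t=8 h): 445·exp(−0.04621·29) = 116.511 mg/L
Dose 3 (500 mg at t=16 h): 500·exp(−0.04621·21) = 189.465 mg/L
Dose 4 (75 mg at t=24 h): 75·exp(−0.04621·13) = 41.131 mg/L
Dose 5 (250 mg at t=32 h): 250·exp(−0.04621·5) = 198.425 mg/L
C(37) = 6.332 + 116.511 + 189.465 + 41.131 + 198.425 = 551.864 mg/L

551.864 mg/L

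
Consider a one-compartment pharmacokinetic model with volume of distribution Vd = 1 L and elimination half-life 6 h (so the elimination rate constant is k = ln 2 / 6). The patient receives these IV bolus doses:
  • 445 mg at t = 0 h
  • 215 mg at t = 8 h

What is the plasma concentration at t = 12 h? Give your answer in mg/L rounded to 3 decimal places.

246.692 mg/L

k = ln 2 / 6 = 0.11552 per h
Dose 1 (445 mg at t=0 h): 445·exp(−0.11552·12) = 111.250 mg/L
Dose 2 (215 mg at t=8 h): 215·exp(−0.11552·4) = 135.442 mg/L
C(12) = 111.250 + 135.442 = 246.692 mg/L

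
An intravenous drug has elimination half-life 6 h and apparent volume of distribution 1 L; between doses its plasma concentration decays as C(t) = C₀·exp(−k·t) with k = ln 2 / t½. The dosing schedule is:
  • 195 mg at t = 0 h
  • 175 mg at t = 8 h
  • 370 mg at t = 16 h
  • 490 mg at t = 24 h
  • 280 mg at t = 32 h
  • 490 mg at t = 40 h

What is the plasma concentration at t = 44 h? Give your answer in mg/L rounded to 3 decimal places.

k = ln 2 / 6 = 0.11552 per h
Dose 1 (195 mg at t=0 h): 195·exp(−0.11552·44) = 1.209 mg/L
Dose 2 (175 mg at t=8 h): 175·exp(−0.11552·36) = 2.734 mg/L
Dose 3 (370 mg at t=16 h): 370·exp(−0.11552·28) = 14.568 mg/L
Dose 4 (490 mg at t=24 h): 490·exp(−0.11552·20) = 48.614 mg/L
Dose 5 (280 mg at t=32 h): 280·exp(−0.11552·12) = 70.000 mg/L
Dose 6 (490 mg at t=40 h): 490·exp(−0.11552·4) = 308.681 mg/L
C(44) = 1.209 + 2.734 + 14.568 + 48.614 + 70.000 + 308.681 = 445.806 mg/L

445.806 mg/L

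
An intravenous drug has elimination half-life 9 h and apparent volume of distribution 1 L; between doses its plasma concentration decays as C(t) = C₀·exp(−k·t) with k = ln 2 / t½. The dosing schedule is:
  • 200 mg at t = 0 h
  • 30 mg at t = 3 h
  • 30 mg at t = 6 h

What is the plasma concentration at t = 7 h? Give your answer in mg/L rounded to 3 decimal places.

166.475 mg/L

k = ln 2 / 9 = 0.07702 per h
Dose 1 (200 mg at t=0 h): 200·exp(−0.07702·7) = 116.653 mg/L
Dose 2 (30 mg at t=3 h): 30·exp(−0.07702·4) = 22.046 mg/L
Dose 3 (30 mg at t=6 h): 30·exp(−0.07702·1) = 27.776 mg/L
C(7) = 116.653 + 22.046 + 27.776 = 166.475 mg/L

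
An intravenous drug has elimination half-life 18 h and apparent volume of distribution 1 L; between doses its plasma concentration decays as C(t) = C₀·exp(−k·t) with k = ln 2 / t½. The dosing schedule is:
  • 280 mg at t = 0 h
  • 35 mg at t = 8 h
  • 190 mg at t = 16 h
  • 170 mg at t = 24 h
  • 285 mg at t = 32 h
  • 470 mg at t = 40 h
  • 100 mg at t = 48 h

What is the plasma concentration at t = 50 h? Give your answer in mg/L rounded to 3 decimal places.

k = ln 2 / 18 = 0.03851 per h
Dose 1 (280 mg at t=0 h): 280·exp(−0.03851·50) = 40.829 mg/L
Dose 2 (35 mg at t=8 h): 35·exp(−0.03851·42) = 6.945 mg/L
Dose 3 (190 mg at t=16 h): 190·exp(−0.03851·34) = 51.303 mg/L
Dose 4 (170 mg at t=24 h): 170·exp(−0.03851·26) = 62.464 mg/L
Dose 5 (285 mg at t=32 h): 285·exp(−0.03851·18) = 142.500 mg/L
Dose 6 (470 mg at t=40 h): 470·exp(−0.03851·10) = 319.786 mg/L
Dose 7 (100 mg at t=48 h): 100·exp(−0.03851·2) = 92.587 mg/L
C(50) = 40.829 + 6.945 + 51.303 + 62.464 + 142.500 + 319.786 + 92.587 = 716.413 mg/L

716.413 mg/L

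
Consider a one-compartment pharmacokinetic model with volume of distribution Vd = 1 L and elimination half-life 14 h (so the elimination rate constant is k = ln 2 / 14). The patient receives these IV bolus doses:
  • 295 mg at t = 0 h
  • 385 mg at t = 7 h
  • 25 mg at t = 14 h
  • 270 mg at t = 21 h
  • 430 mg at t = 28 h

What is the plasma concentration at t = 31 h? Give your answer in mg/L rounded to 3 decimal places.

726.890 mg/L

k = ln 2 / 14 = 0.04951 per h
Dose 1 (295 mg at t=0 h): 295·exp(−0.04951·31) = 63.570 mg/L
Dose 2 (385 mg at t=7 h): 385·exp(−0.04951·24) = 117.330 mg/L
Dose 3 (25 mg at t=14 h): 25·exp(−0.04951·17) = 10.775 mg/L
Dose 4 (270 mg at t=21 h): 270·exp(−0.04951·10) = 164.567 mg/L
Dose 5 (430 mg at t=28 h): 430·exp(−0.04951·3) = 370.648 mg/L
C(31) = 63.570 + 117.330 + 10.775 + 164.567 + 370.648 = 726.890 mg/L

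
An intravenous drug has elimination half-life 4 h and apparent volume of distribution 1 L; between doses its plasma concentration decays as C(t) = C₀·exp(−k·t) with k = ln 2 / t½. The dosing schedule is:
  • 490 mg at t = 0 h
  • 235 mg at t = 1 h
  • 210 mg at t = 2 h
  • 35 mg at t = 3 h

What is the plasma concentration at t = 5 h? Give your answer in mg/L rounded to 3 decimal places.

k = ln 2 / 4 = 0.17329 per h
Dose 1 (490 mg at t=0 h): 490·exp(−0.17329·5) = 206.020 mg/L
Dose 2 (235 mg at t=1 h): 235·exp(−0.17329·4) = 117.500 mg/L
Dose 3 (210 mg at t=2 h): 210·exp(−0.17329·3) = 124.867 mg/L
Dose 4 (35 mg at t=3 h): 35·exp(−0.17329·2) = 24.749 mg/L
C(5) = 206.020 + 117.500 + 124.867 + 24.749 = 473.135 mg/L

473.135 mg/L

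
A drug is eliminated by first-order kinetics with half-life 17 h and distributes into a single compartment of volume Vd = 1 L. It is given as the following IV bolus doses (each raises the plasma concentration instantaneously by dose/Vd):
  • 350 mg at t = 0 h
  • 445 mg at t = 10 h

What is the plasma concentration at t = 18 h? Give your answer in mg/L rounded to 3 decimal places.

k = ln 2 / 17 = 0.04077 per h
Dose 1 (350 mg at t=0 h): 350·exp(−0.04077·18) = 168.008 mg/L
Dose 2 (445 mg at t=10 h): 445·exp(−0.04077·8) = 321.143 mg/L
C(18) = 168.008 + 321.143 = 489.151 mg/L

489.151 mg/L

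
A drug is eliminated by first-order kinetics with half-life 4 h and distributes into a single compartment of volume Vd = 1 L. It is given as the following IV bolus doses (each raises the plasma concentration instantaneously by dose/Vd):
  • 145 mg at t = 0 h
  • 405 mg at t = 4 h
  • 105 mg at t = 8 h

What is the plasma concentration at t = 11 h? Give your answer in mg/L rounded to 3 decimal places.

k = ln 2 / 4 = 0.17329 per h
Dose 1 (145 mg at t=0 h): 145·exp(−0.17329·11) = 21.554 mg/L
Dose 2 (405 mg at t=4 h): 405·exp(−0.17329·7) = 120.407 mg/L
Dose 3 (105 mg at t=8 h): 105·exp(−0.17329·3) = 62.433 mg/L
C(11) = 21.554 + 120.407 + 62.433 = 204.395 mg/L

204.395 mg/L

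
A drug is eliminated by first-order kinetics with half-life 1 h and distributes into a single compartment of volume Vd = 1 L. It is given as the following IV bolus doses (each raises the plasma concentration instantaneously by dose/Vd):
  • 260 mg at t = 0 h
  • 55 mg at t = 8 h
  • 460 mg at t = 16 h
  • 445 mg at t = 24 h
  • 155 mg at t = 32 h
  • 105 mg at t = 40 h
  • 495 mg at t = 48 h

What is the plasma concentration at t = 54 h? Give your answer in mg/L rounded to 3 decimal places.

7.741 mg/L

k = ln 2 / 1 = 0.69315 per h
Dose 1 (260 mg at t=0 h): 260·exp(−0.69315·54) = 0.000 mg/L
Dose 2 (55 mg at t=8 h): 55·exp(−0.69315·46) = 0.000 mg/L
Dose 3 (460 mg at t=16 h): 460·exp(−0.69315·38) = 0.000 mg/L
Dose 4 (445 mg at t=24 h): 445·exp(−0.69315·30) = 0.000 mg/L
Dose 5 (155 mg at t=32 h): 155·exp(−0.69315·22) = 0.000 mg/L
Dose 6 (105 mg at t=40 h): 105·exp(−0.69315·14) = 0.006 mg/L
Dose 7 (495 mg at t=48 h): 495·exp(−0.69315·6) = 7.734 mg/L
C(54) = 0.000 + 0.000 + 0.000 + 0.000 + 0.000 + 0.006 + 7.734 = 7.741 mg/L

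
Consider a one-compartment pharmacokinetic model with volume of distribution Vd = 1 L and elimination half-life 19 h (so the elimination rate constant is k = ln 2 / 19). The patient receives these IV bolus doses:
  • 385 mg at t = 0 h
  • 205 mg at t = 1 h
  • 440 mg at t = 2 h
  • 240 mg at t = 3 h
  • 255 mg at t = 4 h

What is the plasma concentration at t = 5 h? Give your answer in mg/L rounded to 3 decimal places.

1361.335 mg/L

k = ln 2 / 19 = 0.03648 per h
Dose 1 (385 mg at t=0 h): 385·exp(−0.03648·5) = 320.806 mg/L
Dose 2 (205 mg at t=1 h): 205·exp(−0.03648·4) = 177.165 mg/L
Dose 3 (440 mg at t=2 h): 440·exp(−0.03648·3) = 394.386 mg/L
Dose 4 (240 mg at t=3 h): 240·exp(−0.03648·2) = 223.112 mg/L
Dose 5 (255 mg at t=4 h): 255·exp(−0.03648·1) = 245.865 mg/L
C(5) = 320.806 + 177.165 + 394.386 + 223.112 + 245.865 = 1361.335 mg/L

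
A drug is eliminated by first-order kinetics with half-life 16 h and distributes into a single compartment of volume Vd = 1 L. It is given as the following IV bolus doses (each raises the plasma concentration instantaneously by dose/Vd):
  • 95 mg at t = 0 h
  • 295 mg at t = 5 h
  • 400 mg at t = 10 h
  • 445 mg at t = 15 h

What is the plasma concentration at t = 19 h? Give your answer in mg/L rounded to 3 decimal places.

847.611 mg/L

k = ln 2 / 16 = 0.04332 per h
Dose 1 (95 mg at t=0 h): 95·exp(−0.04332·19) = 41.711 mg/L
Dose 2 (295 mg at t=5 h): 295·exp(−0.04332·14) = 160.850 mg/L
Dose 3 (400 mg at t=10 h): 400·exp(−0.04332·9) = 270.851 mg/L
Dose 4 (445 mg at t=15 h): 445·exp(−0.04332·4) = 374.199 mg/L
C(19) = 41.711 + 160.850 + 270.851 + 374.199 = 847.611 mg/L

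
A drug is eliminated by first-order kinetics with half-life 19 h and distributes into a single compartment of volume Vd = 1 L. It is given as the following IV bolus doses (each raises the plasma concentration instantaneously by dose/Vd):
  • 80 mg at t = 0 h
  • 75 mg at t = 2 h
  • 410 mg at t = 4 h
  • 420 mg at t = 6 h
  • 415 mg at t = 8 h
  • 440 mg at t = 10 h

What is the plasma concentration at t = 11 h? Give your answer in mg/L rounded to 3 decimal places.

1571.349 mg/L

k = ln 2 / 19 = 0.03648 per h
Dose 1 (80 mg at t=0 h): 80·exp(−0.03648·11) = 53.556 mg/L
Dose 2 (75 mg at t=2 h): 75·exp(−0.03648·9) = 54.009 mg/L
Dose 3 (410 mg at t=4 h): 410·exp(−0.03648·7) = 317.598 mg/L
Dose 4 (420 mg at t=6 h): 420·exp(−0.03648·5) = 349.970 mg/L
Dose 5 (415 mg at t=8 h): 415·exp(−0.03648·3) = 371.978 mg/L
Dose 6 (440 mg at t=10 h): 440·exp(−0.03648·1) = 424.237 mg/L
C(11) = 53.556 + 54.009 + 317.598 + 349.970 + 371.978 + 424.237 = 1571.349 mg/L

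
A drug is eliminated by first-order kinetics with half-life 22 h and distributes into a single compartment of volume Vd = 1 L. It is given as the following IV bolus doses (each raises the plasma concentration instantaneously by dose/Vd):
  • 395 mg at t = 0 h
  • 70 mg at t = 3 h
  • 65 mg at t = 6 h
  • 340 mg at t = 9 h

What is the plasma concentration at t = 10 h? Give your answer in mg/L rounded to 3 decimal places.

k = ln 2 / 22 = 0.03151 per h
Dose 1 (395 mg at t=0 h): 395·exp(−0.03151·10) = 288.247 mg/L
Dose 2 (70 mg at t=3 h): 70·exp(−0.03151·7) = 56.146 mg/L
Dose 3 (65 mg at t=6 h): 65·exp(−0.03151·4) = 57.303 mg/L
Dose 4 (340 mg at t=9 h): 340·exp(−0.03151·1) = 329.455 mg/L
C(10) = 288.247 + 56.146 + 57.303 + 329.455 = 731.151 mg/L

731.151 mg/L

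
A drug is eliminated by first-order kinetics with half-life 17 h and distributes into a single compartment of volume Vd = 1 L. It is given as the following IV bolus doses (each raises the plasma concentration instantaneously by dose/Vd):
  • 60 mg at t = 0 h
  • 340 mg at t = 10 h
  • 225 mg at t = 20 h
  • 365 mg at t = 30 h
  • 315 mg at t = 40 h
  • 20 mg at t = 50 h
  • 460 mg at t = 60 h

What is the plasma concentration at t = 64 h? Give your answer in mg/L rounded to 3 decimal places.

k = ln 2 / 17 = 0.04077 per h
Dose 1 (60 mg at t=0 h): 60·exp(−0.04077·64) = 4.414 mg/L
Dose 2 (340 mg at t=10 h): 340·exp(−0.04077·54) = 37.607 mg/L
Dose 3 (225 mg at t=20 h): 225·exp(−0.04077·44) = 37.415 mg/L
Dose 4 (365 mg at t=30 h): 365·exp(−0.04077·34) = 91.250 mg/L
Dose 5 (315 mg at t=40 h): 315·exp(−0.04077·24) = 118.393 mg/L
Dose 6 (20 mg at t=50 h): 20·exp(−0.04077·14) = 11.301 mg/L
Dose 7 (460 mg at t=60 h): 460·exp(−0.04077·4) = 390.775 mg/L
C(64) = 4.414 + 37.607 + 37.415 + 91.250 + 118.393 + 11.301 + 390.775 = 691.156 mg/L

691.156 mg/L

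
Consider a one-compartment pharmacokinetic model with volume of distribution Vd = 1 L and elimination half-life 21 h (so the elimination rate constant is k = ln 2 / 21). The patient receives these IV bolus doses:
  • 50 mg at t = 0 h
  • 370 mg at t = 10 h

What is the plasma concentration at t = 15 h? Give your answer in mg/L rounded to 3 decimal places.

k = ln 2 / 21 = 0.03301 per h
Dose 1 (50 mg at t=0 h): 50·exp(−0.03301·15) = 30.475 mg/L
Dose 2 (370 mg at t=10 h): 370·exp(−0.03301·5) = 313.710 mg/L
C(15) = 30.475 + 313.710 = 344.185 mg/L

344.185 mg/L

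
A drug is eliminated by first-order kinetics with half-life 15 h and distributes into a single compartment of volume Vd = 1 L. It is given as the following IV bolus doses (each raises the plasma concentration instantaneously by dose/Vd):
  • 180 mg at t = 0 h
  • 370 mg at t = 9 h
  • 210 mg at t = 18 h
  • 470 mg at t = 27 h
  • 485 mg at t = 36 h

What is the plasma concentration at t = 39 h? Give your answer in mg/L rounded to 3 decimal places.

k = ln 2 / 15 = 0.04621 per h
Dose 1 (180 mg at t=0 h): 180·exp(−0.04621·39) = 29.689 mg/L
Dose 2 (370 mg at t=9 h): 370·exp(−0.04621·30) = 92.500 mg/L
Dose 3 (210 mg at t=18 h): 210·exp(−0.04621·21) = 79.575 mg/L
Dose 4 (470 mg at t=27 h): 470·exp(−0.04621·12) = 269.944 mg/L
Dose 5 (485 mg at t=36 h): 485·exp(−0.04621·3) = 422.217 mg/L
C(39) = 29.689 + 92.500 + 79.575 + 269.944 + 422.217 = 893.925 mg/L

893.925 mg/L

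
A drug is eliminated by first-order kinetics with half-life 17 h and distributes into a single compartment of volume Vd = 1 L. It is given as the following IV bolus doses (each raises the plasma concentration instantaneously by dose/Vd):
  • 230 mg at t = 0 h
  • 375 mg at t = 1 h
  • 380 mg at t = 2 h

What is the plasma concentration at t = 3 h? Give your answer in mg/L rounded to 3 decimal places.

k = ln 2 / 17 = 0.04077 per h
Dose 1 (230 mg at t=0 h): 230·exp(−0.04077·3) = 203.519 mg/L
Dose 2 (375 mg at t=1 h): 375·exp(−0.04077·2) = 345.634 mg/L
Dose 3 (380 mg at t=2 h): 380·exp(−0.04077·1) = 364.818 mg/L
C(3) = 203.519 + 345.634 + 364.818 = 913.970 mg/L

913.970 mg/L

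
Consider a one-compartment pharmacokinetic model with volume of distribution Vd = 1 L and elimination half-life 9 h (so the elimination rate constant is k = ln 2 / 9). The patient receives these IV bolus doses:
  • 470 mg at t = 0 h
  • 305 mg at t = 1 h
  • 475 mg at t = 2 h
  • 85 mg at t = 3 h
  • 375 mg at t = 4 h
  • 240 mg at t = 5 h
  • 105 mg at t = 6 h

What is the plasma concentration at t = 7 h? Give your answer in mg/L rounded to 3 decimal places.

k = ln 2 / 9 = 0.07702 per h
Dose 1 (470 mg at t=0 h): 470·exp(−0.07702·7) = 274.134 mg/L
Dose 2 (305 mg at t=1 h): 305·exp(−0.07702·6) = 192.138 mg/L
Dose 3 (475 mg at t=2 h): 475·exp(−0.07702·5) = 323.188 mg/L
Dose 4 (85 mg at t=3 h): 85·exp(−0.07702·4) = 62.464 mg/L
Dose 5 (375 mg at t=4 h): 375·exp(−0.07702·3) = 297.638 mg/L
Dose 6 (240 mg at t=5 h): 240·exp(−0.07702·2) = 205.739 mg/L
Dose 7 (105 mg at t=6 h): 105·exp(−0.07702·1) = 97.217 mg/L
C(7) = 274.134 + 192.138 + 323.188 + 62.464 + 297.638 + 205.739 + 97.217 = 1452.517 mg/L

1452.517 mg/L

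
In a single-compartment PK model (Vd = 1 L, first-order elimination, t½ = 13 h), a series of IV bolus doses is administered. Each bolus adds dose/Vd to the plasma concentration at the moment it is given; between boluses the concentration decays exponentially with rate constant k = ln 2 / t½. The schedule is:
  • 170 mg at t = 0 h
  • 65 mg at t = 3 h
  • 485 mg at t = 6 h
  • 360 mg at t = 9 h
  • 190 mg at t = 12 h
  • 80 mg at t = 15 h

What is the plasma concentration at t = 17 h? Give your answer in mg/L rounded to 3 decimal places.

k = ln 2 / 13 = 0.05332 per h
Dose 1 (170 mg at t=0 h): 170·exp(−0.05332·17) = 68.674 mg/L
Dose 2 (65 mg at t=3 h): 65·exp(−0.05332·14) = 30.813 mg/L
Dose 3 (485 mg at t=6 h): 485·exp(−0.05332·11) = 269.789 mg/L
Dose 4 (360 mg at t=9 h): 360·exp(−0.05332·8) = 234.992 mg/L
Dose 5 (190 mg at t=12 h): 190·exp(−0.05332·5) = 145.537 mg/L
Dose 6 (80 mg at t=15 h): 80·exp(−0.05332·2) = 71.908 mg/L
C(17) = 68.674 + 30.813 + 269.789 + 234.992 + 145.537 + 71.908 = 821.713 mg/L

821.713 mg/L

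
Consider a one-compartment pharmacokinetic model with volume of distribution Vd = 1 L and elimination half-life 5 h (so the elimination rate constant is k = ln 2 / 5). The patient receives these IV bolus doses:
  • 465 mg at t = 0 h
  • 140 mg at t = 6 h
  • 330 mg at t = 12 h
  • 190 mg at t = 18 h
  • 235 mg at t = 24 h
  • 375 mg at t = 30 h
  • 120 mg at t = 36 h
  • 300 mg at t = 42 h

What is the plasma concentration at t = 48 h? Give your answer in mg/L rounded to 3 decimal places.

198.907 mg/L

k = ln 2 / 5 = 0.13863 per h
Dose 1 (465 mg at t=0 h): 465·exp(−0.13863·48) = 0.599 mg/L
Dose 2 (140 mg at t=6 h): 140·exp(−0.13863·42) = 0.414 mg/L
Dose 3 (330 mg at t=12 h): 330·exp(−0.13863·36) = 2.244 mg/L
Dose 4 (190 mg at t=18 h): 190·exp(−0.13863·30) = 2.969 mg/L
Dose 5 (235 mg at t=24 h): 235·exp(−0.13863·24) = 8.436 mg/L
Dose 6 (375 mg at t=30 h): 375·exp(−0.13863·18) = 30.926 mg/L
Dose 7 (120 mg at t=36 h): 120·exp(−0.13863·12) = 22.736 mg/L
Dose 8 (300 mg at t=42 h): 300·exp(−0.13863·6) = 130.583 mg/L
C(48) = 0.599 + 0.414 + 2.244 + 2.969 + 8.436 + 30.926 + 22.736 + 130.583 = 198.907 mg/L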